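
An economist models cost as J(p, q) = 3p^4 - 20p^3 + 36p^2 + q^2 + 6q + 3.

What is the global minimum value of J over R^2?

-6

J(p,q) separates as A(p) + B(q) + 3, so its minimum is min A + min B + 3.
A'(p) = 12p(p - 3)(p - 2) vanishes at p ∈ {0, 2, 3}; B'(q) = 2q + 6 vanishes at q ∈ {-3}.
Local minima of A (where A''>0): A(0)=0, A(3)=27. Local minima of B: B(-3)=-9.
So the global minimum of J is A(0) + B(-3) + 3 = 0 − 9 + 3 = -6, attained at (0, -3).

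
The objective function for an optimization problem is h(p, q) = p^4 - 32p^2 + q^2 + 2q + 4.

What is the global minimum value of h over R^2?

-253

h(p,q) separates as A(p) + B(q) + 4, so its minimum is min A + min B + 4.
A'(p) = 4p(p - 4)(p + 4) vanishes at p ∈ {-4, 0, 4}; B'(q) = 2q + 2 vanishes at q ∈ {-1}.
Local minima of A (where A''>0): A(-4)=-256, A(4)=-256. Local minima of B: B(-1)=-1.
So the global minimum of h is A(-4) + B(-1) + 4 = -256 − 1 + 4 = -253, attained at (-4, -1).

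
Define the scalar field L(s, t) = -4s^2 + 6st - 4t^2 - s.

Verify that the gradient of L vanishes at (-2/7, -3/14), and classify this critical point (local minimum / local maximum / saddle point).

∇L = (-8s + 6t - 1, 6s - 8t); substituting (-2/7, -3/14) gives ∇L = (0, 0), so (-2/7, -3/14) is indeed a critical point.
The Hessian of L is constant: H = [[-8, 6], [6, -8]].
det(H) = (-8)·(-8) − 6² = 28.
det(H) > 0 and tr(H) = -16 < 0, so H is negative definite and the point is a local maximum.

local maximum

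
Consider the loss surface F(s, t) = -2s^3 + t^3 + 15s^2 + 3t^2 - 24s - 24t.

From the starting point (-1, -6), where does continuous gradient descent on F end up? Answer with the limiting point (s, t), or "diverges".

diverges

F is separable, so gradient descent decouples: s follows -∂F/∂s, t follows -∂F/∂t.
∂F/∂s = -6(s - 4)(s - 1); at s=-1 this is -60, so s increases.
∂F/∂t = 3(t - 2)(t + 4); at t=-6 this is 48, so t decreases.
The t-coordinate has no critical point in that direction and runs off to infinity.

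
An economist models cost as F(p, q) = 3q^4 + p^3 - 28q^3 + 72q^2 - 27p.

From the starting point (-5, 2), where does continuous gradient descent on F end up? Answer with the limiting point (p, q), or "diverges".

diverges

F is separable, so gradient descent decouples: p follows -∂F/∂p, q follows -∂F/∂q.
∂F/∂p = 3(p - 3)(p + 3); at p=-5 this is 48, so p decreases.
∂F/∂q = 12q(q - 4)(q - 3); at q=2 this is 48, so q decreases.
The p-coordinate has no critical point in that direction and runs off to infinity.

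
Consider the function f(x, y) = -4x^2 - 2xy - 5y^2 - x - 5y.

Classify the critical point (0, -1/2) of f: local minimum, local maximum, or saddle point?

local maximum

The Hessian of f is constant: H = [[-8, -2], [-2, -10]].
det(H) = (-8)·(-10) − (-2)² = 76.
det(H) > 0 and tr(H) = -18 < 0, so H is negative definite and the point is a local maximum.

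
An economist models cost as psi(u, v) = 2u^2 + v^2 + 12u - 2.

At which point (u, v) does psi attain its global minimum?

(-3, 0)

psi(u,v) separates as P(u) + Q(v) − 2, so its minimum is min P + min Q − 2.
P'(u) = 4u + 12 vanishes at u ∈ {-3}; Q'(v) = 2v vanishes at v ∈ {0}.
Local minima of P (where P''>0): P(-3)=-18. Local minima of Q: Q(0)=0.
So the global minimum of psi is P(-3) + Q(0) − 2 = -18 + 0 − 2 = -20, attained at (-3, 0).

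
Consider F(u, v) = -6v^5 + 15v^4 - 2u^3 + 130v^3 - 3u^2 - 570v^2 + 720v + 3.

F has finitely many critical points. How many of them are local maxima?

2

F separates as a function of u plus a function of v, so ∇F=0 decouples.
∂F/∂u = -6u(u + 1) = 0 at u ∈ {-1, 0}; ∂F/∂v = -30(v - 3)(v - 2)(v - 1)(v + 4) = 0 at v ∈ {-4, 1, 2, 3}.
The Hessian is diagonal: diag(F_uu, F_vv). Second derivatives: F_uu(-1)=6, F_uu(0)=-6; F_vv(-4)=6300, F_vv(1)=-300, F_vv(2)=180, F_vv(3)=-420.
Local maxima occur where both diagonal entries negative: (0, 1), (0, 3). Count: 2.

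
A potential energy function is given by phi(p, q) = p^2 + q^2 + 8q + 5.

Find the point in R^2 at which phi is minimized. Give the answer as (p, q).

phi(p,q) separates as A(p) + B(q) + 5, so its minimum is min A + min B + 5.
A'(p) = 2p vanishes at p ∈ {0}; B'(q) = 2q + 8 vanishes at q ∈ {-4}.
Local minima of A (where A''>0): A(0)=0. Local minima of B: B(-4)=-16.
So the global minimum of phi is A(0) + B(-4) + 5 = 0 − 16 + 5 = -11, attained at (0, -4).

(0, -4)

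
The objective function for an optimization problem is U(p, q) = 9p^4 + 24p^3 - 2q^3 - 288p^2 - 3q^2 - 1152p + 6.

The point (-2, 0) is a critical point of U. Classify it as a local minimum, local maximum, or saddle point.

The mixed partial ∂²U/∂p∂q is 0, so the Hessian at any point is diag(U_pp, U_qq) = diag(36(3p^2 + 4p - 16), -6(2q + 1)).
At (-2, 0): H = diag(-432, -6).
Both eigenvalues are negative, so H is negative definite: a local maximum.

local maximum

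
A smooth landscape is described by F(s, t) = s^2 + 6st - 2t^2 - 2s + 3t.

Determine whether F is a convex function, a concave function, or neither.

neither

F is quadratic, so its Hessian is the constant matrix H = [[2, 6], [6, -4]].
det(H) = -44, tr(H) = -2.
det(H) < 0, so H is indefinite: neither convex nor concave.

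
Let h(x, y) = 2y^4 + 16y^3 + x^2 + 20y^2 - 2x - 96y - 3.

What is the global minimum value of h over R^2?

-62

h(x,y) separates as P(x) + Q(y) − 3, so its minimum is min P + min Q − 3.
P'(x) = 2x - 2 vanishes at x ∈ {1}; Q'(y) = 8(y - 1)(y + 3)(y + 4) vanishes at y ∈ {-4, -3, 1}.
Local minima of P (where P''>0): P(1)=-1. Local minima of Q: Q(-4)=192, Q(1)=-58.
So the global minimum of h is P(1) + Q(1) − 3 = -1 − 58 − 3 = -62, attained at (1, 1).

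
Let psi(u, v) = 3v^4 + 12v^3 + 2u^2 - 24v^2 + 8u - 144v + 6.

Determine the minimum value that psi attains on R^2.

-242

psi(u,v) separates as P(u) + Q(v) + 6, so its minimum is min P + min Q + 6.
P'(u) = 4u + 8 vanishes at u ∈ {-2}; Q'(v) = 12(v - 2)(v + 2)(v + 3) vanishes at v ∈ {-3, -2, 2}.
Local minima of P (where P''>0): P(-2)=-8. Local minima of Q: Q(-3)=135, Q(2)=-240.
So the global minimum of psi is P(-2) + Q(2) + 6 = -8 − 240 + 6 = -242, attained at (-2, 2).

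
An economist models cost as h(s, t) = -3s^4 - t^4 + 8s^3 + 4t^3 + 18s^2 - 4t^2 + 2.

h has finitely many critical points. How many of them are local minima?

1

h separates as a function of s plus a function of t, so ∇h=0 decouples.
∂h/∂s = -12s(s - 3)(s + 1) = 0 at s ∈ {-1, 0, 3}; ∂h/∂t = -4t(t - 2)(t - 1) = 0 at t ∈ {0, 1, 2}.
The Hessian is diagonal: diag(h_ss, h_tt). Second derivatives: h_ss(-1)=-48, h_ss(0)=36, h_ss(3)=-144; h_tt(0)=-8, h_tt(1)=4, h_tt(2)=-8.
Local minima occur where both diagonal entries positive: (0, 1). Count: 1.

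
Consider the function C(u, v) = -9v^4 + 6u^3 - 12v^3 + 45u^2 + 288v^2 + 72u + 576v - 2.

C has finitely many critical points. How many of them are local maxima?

2

C separates as a function of u plus a function of v, so ∇C=0 decouples.
∂C/∂u = 18(u + 1)(u + 4) = 0 at u ∈ {-4, -1}; ∂C/∂v = -36(v - 4)(v + 1)(v + 4) = 0 at v ∈ {-4, -1, 4}.
The Hessian is diagonal: diag(C_uu, C_vv). Second derivatives: C_uu(-4)=-54, C_uu(-1)=54; C_vv(-4)=-864, C_vv(-1)=540, C_vv(4)=-1440.
Local maxima occur where both diagonal entries negative: (-4, -4), (-4, 4). Count: 2.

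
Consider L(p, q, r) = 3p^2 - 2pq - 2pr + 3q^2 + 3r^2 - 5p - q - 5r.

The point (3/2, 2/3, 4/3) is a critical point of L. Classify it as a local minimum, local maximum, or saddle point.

local minimum

The Hessian is constant: H = [[6, -2, -2], [-2, 6, 0], [-2, 0, 6]].
Leading principal minors: Δ₁ = 6, Δ₂ = 32, Δ₃ = 168.
All leading minors are positive, so H is positive definite: a local minimum.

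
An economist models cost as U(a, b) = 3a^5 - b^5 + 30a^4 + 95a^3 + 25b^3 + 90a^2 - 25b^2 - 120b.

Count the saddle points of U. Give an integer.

U separates as a function of a plus a function of b, so ∇U=0 decouples.
∂U/∂a = 15a(a + 1)(a + 3)(a + 4) = 0 at a ∈ {-4, -3, -1, 0}; ∂U/∂b = -5(b - 3)(b - 2)(b + 1)(b + 4) = 0 at b ∈ {-4, -1, 2, 3}.
The Hessian is diagonal: diag(U_aa, U_bb). Second derivatives: U_aa(-4)=-180, U_aa(-3)=90, U_aa(-1)=-90, U_aa(0)=180; U_bb(-4)=630, U_bb(-1)=-180, U_bb(2)=90, U_bb(3)=-140.
Saddle points occur where the two diagonal entries have opposite signs: (-4, -4), (-4, 2), (-3, -1), (-3, 3), (-1, -4), (-1, 2), (0, -1), (0, 3). Count: 8.

8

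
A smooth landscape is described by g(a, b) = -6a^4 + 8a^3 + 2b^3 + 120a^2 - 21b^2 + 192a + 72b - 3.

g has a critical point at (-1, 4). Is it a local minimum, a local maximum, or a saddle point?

local minimum

The mixed partial ∂²g/∂a∂b is 0, so the Hessian at any point is diag(g_aa, g_bb) = diag(24(-3a^2 + 2a + 10), 6(2b - 7)).
At (-1, 4): H = diag(120, 6).
Both eigenvalues are positive, so H is positive definite: a local minimum.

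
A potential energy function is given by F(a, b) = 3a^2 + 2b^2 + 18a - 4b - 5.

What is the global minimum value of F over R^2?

F(a,b) separates as P(a) + Q(b) − 5, so its minimum is min P + min Q − 5.
P'(a) = 6a + 18 vanishes at a ∈ {-3}; Q'(b) = 4b - 4 vanishes at b ∈ {1}.
Local minima of P (where P''>0): P(-3)=-27. Local minima of Q: Q(1)=-2.
So the global minimum of F is P(-3) + Q(1) − 5 = -27 − 2 − 5 = -34, attained at (-3, 1).

-34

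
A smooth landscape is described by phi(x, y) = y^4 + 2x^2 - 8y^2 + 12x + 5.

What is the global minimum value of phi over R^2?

-29

phi(x,y) separates as P(x) + Q(y) + 5, so its minimum is min P + min Q + 5.
P'(x) = 4x + 12 vanishes at x ∈ {-3}; Q'(y) = 4y(y - 2)(y + 2) vanishes at y ∈ {-2, 0, 2}.
Local minima of P (where P''>0): P(-3)=-18. Local minima of Q: Q(-2)=-16, Q(2)=-16.
So the global minimum of phi is P(-3) + Q(-2) + 5 = -18 − 16 + 5 = -29, attained at (-3, -2).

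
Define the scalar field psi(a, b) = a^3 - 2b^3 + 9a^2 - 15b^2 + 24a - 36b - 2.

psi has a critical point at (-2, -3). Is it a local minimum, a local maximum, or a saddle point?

The mixed partial ∂²psi/∂a∂b is 0, so the Hessian at any point is diag(psi_aa, psi_bb) = diag(6(a + 3), -6(2b + 5)).
At (-2, -3): H = diag(6, 6).
Both eigenvalues are positive, so H is positive definite: a local minimum.

local minimum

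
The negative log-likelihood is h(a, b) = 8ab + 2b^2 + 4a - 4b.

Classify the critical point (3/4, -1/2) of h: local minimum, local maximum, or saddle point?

saddle point

The Hessian of h is constant: H = [[0, 8], [8, 4]].
det(H) = 0·4 − 8² = -64.
Since det(H) < 0, H is indefinite and the critical point is a saddle point.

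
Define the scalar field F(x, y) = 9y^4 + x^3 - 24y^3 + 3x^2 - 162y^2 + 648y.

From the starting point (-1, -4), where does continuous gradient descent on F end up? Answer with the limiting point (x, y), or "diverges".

(0, -3)

F is separable, so gradient descent decouples: x follows -∂F/∂x, y follows -∂F/∂y.
∂F/∂x = 3x(x + 2); at x=-1 this is -3, so x increases.
∂F/∂y = 36(y - 3)(y - 2)(y + 3); at y=-4 this is -1512, so y increases.
x converges to its nearest critical value 0 (a local min of the x-part); y converges to -3. The iterate converges to (0, -3).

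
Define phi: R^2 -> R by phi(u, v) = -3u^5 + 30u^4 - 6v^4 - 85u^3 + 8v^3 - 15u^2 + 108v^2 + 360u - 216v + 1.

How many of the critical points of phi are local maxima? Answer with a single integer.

4

phi separates as a function of u plus a function of v, so ∇phi=0 decouples.
∂phi/∂u = -15(u - 4)(u - 3)(u - 2)(u + 1) = 0 at u ∈ {-1, 2, 3, 4}; ∂phi/∂v = -24(v - 3)(v - 1)(v + 3) = 0 at v ∈ {-3, 1, 3}.
The Hessian is diagonal: diag(phi_uu, phi_vv). Second derivatives: phi_uu(-1)=900, phi_uu(2)=-90, phi_uu(3)=60, phi_uu(4)=-150; phi_vv(-3)=-576, phi_vv(1)=192, phi_vv(3)=-288.
Local maxima occur where both diagonal entries negative: (2, -3), (2, 3), (4, -3), (4, 3). Count: 4.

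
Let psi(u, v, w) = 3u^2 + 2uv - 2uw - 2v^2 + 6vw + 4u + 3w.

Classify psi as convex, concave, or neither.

psi is quadratic, so its Hessian is the constant matrix H = [[6, 2, -2], [2, -4, 6], [-2, 6, 0]].
Leading principal minors: 6, -28, -248.
Neither pattern holds ⇒ H is indefinite ⇒ neither convex nor concave.

neither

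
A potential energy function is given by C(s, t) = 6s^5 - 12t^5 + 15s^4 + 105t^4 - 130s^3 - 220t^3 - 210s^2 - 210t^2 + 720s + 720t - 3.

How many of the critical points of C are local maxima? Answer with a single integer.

C separates as a function of s plus a function of t, so ∇C=0 decouples.
∂C/∂s = 30(s - 3)(s - 1)(s + 2)(s + 4) = 0 at s ∈ {-4, -2, 1, 3}; ∂C/∂t = -60(t - 4)(t - 3)(t - 1)(t + 1) = 0 at t ∈ {-1, 1, 3, 4}.
The Hessian is diagonal: diag(C_ss, C_tt). Second derivatives: C_ss(-4)=-2100, C_ss(-2)=900, C_ss(1)=-900, C_ss(3)=2100; C_tt(-1)=2400, C_tt(1)=-720, C_tt(3)=480, C_tt(4)=-900.
Local maxima occur where both diagonal entries negative: (-4, 1), (-4, 4), (1, 1), (1, 4). Count: 4.

4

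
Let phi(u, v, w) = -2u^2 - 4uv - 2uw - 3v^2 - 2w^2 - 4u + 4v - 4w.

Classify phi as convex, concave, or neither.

phi is quadratic, so its Hessian is the constant matrix H = [[-4, -4, -2], [-4, -6, 0], [-2, 0, -4]].
Leading principal minors: -4, 8, -8.
Signs alternate −, +, − ⇒ H ≺ 0 ⇒ concave.

concave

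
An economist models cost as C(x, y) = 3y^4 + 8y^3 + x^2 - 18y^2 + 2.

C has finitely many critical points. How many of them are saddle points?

1

C separates as a function of x plus a function of y, so ∇C=0 decouples.
∂C/∂x = 2x = 0 at x ∈ {0}; ∂C/∂y = 12y(y - 1)(y + 3) = 0 at y ∈ {-3, 0, 1}.
The Hessian is diagonal: diag(C_xx, C_yy). Second derivatives: C_xx(0)=2; C_yy(-3)=144, C_yy(0)=-36, C_yy(1)=48.
Saddle points occur where the two diagonal entries have opposite signs: (0, 0). Count: 1.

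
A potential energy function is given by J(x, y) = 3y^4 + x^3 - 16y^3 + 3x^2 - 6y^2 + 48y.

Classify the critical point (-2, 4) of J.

The mixed partial ∂²J/∂x∂y is 0, so the Hessian at any point is diag(J_xx, J_yy) = diag(6(x + 1), 12(3y^2 - 8y - 1)).
At (-2, 4): H = diag(-6, 180).
The eigenvalues have opposite signs, so H is indefinite: a saddle point.

saddle point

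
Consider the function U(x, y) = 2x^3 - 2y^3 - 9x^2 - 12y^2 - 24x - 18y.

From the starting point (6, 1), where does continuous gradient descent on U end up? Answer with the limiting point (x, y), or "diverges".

U is separable, so gradient descent decouples: x follows -∂U/∂x, y follows -∂U/∂y.
∂U/∂x = 6(x - 4)(x + 1); at x=6 this is 84, so x decreases.
∂U/∂y = -6(y + 1)(y + 3); at y=1 this is -48, so y increases.
The y-coordinate has no critical point in that direction and runs off to infinity.

diverges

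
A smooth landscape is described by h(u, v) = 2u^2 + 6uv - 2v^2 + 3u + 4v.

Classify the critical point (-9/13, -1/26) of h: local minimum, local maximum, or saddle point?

saddle point

The Hessian of h is constant: H = [[4, 6], [6, -4]].
det(H) = 4·(-4) − 6² = -52.
Since det(H) < 0, H is indefinite and the critical point is a saddle point.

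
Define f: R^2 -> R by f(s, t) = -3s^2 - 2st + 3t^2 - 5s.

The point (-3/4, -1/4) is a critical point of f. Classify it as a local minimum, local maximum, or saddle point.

The Hessian of f is constant: H = [[-6, -2], [-2, 6]].
det(H) = (-6)·6 − (-2)² = -40.
Since det(H) < 0, H is indefinite and the critical point is a saddle point.

saddle point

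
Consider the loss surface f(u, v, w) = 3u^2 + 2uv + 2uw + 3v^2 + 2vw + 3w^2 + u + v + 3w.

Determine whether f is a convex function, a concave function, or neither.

f is quadratic, so its Hessian is the constant matrix H = [[6, 2, 2], [2, 6, 2], [2, 2, 6]].
Leading principal minors: 6, 32, 160.
All positive ⇒ H ≻ 0 ⇒ convex.

convex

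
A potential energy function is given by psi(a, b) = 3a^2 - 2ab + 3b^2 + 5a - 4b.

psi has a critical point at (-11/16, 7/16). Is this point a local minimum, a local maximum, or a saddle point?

The Hessian of psi is constant: H = [[6, -2], [-2, 6]].
det(H) = 6·6 − (-2)² = 32.
det(H) > 0 and tr(H) = 12 > 0, so H is positive definite and the point is a local minimum.

local minimum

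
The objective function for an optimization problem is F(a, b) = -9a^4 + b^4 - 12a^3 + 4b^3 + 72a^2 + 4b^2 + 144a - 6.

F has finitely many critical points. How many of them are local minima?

2

F separates as a function of a plus a function of b, so ∇F=0 decouples.
∂F/∂a = -36(a - 2)(a + 1)(a + 2) = 0 at a ∈ {-2, -1, 2}; ∂F/∂b = 4b(b + 1)(b + 2) = 0 at b ∈ {-2, -1, 0}.
The Hessian is diagonal: diag(F_aa, F_bb). Second derivatives: F_aa(-2)=-144, F_aa(-1)=108, F_aa(2)=-432; F_bb(-2)=8, F_bb(-1)=-4, F_bb(0)=8.
Local minima occur where both diagonal entries positive: (-1, -2), (-1, 0). Count: 2.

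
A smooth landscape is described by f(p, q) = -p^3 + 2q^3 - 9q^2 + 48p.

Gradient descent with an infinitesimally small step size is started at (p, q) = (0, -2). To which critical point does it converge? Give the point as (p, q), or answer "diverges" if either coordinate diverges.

f is separable, so gradient descent decouples: p follows -∂f/∂p, q follows -∂f/∂q.
∂f/∂p = -3(p - 4)(p + 4); at p=0 this is 48, so p decreases.
∂f/∂q = 6q(q - 3); at q=-2 this is 60, so q decreases.
The q-coordinate has no critical point in that direction and runs off to infinity.

diverges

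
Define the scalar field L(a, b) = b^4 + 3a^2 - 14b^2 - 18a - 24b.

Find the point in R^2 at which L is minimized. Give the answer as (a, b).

L(a,b) separates as P(a) + Q(b), so its minimum is min P + min Q.
P'(a) = 6a - 18 vanishes at a ∈ {3}; Q'(b) = 4(b - 3)(b + 1)(b + 2) vanishes at b ∈ {-2, -1, 3}.
Local minima of P (where P''>0): P(3)=-27. Local minima of Q: Q(-2)=8, Q(3)=-117.
So the global minimum of L is P(3) + Q(3) = -27 − 117 = -144, attained at (3, 3).

(3, 3)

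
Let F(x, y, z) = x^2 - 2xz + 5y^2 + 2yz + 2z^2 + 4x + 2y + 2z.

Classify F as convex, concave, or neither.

convex

F is quadratic, so its Hessian is the constant matrix H = [[2, 0, -2], [0, 10, 2], [-2, 2, 4]].
Leading principal minors: 2, 20, 32.
All positive ⇒ H ≻ 0 ⇒ convex.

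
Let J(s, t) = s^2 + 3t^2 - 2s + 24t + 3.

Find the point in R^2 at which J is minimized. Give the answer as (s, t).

J(s,t) separates as P(s) + Q(t) + 3, so its minimum is min P + min Q + 3.
P'(s) = 2s - 2 vanishes at s ∈ {1}; Q'(t) = 6(t + 4) vanishes at t ∈ {-4}.
Local minima of P (where P''>0): P(1)=-1. Local minima of Q: Q(-4)=-48.
So the global minimum of J is P(1) + Q(-4) + 3 = -1 − 48 + 3 = -46, attained at (1, -4).

(1, -4)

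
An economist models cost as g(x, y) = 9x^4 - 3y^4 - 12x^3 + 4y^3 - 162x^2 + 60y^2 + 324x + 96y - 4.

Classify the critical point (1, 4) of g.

The mixed partial ∂²g/∂x∂y is 0, so the Hessian at any point is diag(g_xx, g_yy) = diag(36(3x^2 - 2x - 9), 12(-3y^2 + 2y + 10)).
At (1, 4): H = diag(-288, -360).
Both eigenvalues are negative, so H is negative definite: a local maximum.

local maximum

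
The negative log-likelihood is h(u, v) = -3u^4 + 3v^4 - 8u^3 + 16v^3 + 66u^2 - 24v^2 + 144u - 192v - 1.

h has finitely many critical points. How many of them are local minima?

2

h separates as a function of u plus a function of v, so ∇h=0 decouples.
∂h/∂u = -12(u - 3)(u + 1)(u + 4) = 0 at u ∈ {-4, -1, 3}; ∂h/∂v = 12(v - 2)(v + 2)(v + 4) = 0 at v ∈ {-4, -2, 2}.
The Hessian is diagonal: diag(h_uu, h_vv). Second derivatives: h_uu(-4)=-252, h_uu(-1)=144, h_uu(3)=-336; h_vv(-4)=144, h_vv(-2)=-96, h_vv(2)=288.
Local minima occur where both diagonal entries positive: (-1, -4), (-1, 2). Count: 2.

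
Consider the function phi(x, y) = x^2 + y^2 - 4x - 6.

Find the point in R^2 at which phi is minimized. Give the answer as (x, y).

(2, 0)

phi(x,y) separates as P(x) + Q(y) − 6, so its minimum is min P + min Q − 6.
P'(x) = 2x - 4 vanishes at x ∈ {2}; Q'(y) = 2y vanishes at y ∈ {0}.
Local minima of P (where P''>0): P(2)=-4. Local minima of Q: Q(0)=0.
So the global minimum of phi is P(2) + Q(0) − 6 = -4 + 0 − 6 = -10, attained at (2, 0).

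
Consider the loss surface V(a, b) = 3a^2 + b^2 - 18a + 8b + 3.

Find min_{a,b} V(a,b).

V(a,b) separates as P(a) + Q(b) + 3, so its minimum is min P + min Q + 3.
P'(a) = 6a - 18 vanishes at a ∈ {3}; Q'(b) = 2b + 8 vanishes at b ∈ {-4}.
Local minima of P (where P''>0): P(3)=-27. Local minima of Q: Q(-4)=-16.
So the global minimum of V is P(3) + Q(-4) + 3 = -27 − 16 + 3 = -40, attained at (3, -4).

-40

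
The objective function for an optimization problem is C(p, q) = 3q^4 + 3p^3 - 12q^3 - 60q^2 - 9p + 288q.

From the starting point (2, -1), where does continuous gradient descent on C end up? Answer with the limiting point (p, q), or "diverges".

(1, -3)

C is separable, so gradient descent decouples: p follows -∂C/∂p, q follows -∂C/∂q.
∂C/∂p = 9(p - 1)(p + 1); at p=2 this is 27, so p decreases.
∂C/∂q = 12(q - 4)(q - 2)(q + 3); at q=-1 this is 360, so q decreases.
p converges to its nearest critical value 1 (a local min of the p-part); q converges to -3. The iterate converges to (1, -3).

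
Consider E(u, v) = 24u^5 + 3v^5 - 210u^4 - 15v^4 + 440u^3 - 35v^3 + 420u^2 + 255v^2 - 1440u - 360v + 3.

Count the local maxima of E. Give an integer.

E separates as a function of u plus a function of v, so ∇E=0 decouples.
∂E/∂u = 120(u - 4)(u - 3)(u - 1)(u + 1) = 0 at u ∈ {-1, 1, 3, 4}; ∂E/∂v = 15(v - 4)(v - 2)(v - 1)(v + 3) = 0 at v ∈ {-3, 1, 2, 4}.
The Hessian is diagonal: diag(E_uu, E_vv). Second derivatives: E_uu(-1)=-4800, E_uu(1)=1440, E_uu(3)=-960, E_uu(4)=1800; E_vv(-3)=-2100, E_vv(1)=180, E_vv(2)=-150, E_vv(4)=630.
Local maxima occur where both diagonal entries negative: (-1, -3), (-1, 2), (3, -3), (3, 2). Count: 4.

4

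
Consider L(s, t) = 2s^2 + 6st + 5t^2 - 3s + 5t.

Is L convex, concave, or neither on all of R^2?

convex

L is quadratic, so its Hessian is the constant matrix H = [[4, 6], [6, 10]].
det(H) = 4, tr(H) = 14.
det(H) > 0 and tr(H) > 0, so H is positive definite everywhere: convex.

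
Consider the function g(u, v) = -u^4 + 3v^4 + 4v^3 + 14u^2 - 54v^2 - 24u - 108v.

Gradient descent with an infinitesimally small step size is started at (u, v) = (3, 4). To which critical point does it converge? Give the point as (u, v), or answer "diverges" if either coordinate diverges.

g is separable, so gradient descent decouples: u follows -∂g/∂u, v follows -∂g/∂v.
∂g/∂u = -4(u - 2)(u - 1)(u + 3); at u=3 this is -48, so u increases.
∂g/∂v = 12(v - 3)(v + 1)(v + 3); at v=4 this is 420, so v decreases.
The u-coordinate has no critical point in that direction and runs off to infinity.

diverges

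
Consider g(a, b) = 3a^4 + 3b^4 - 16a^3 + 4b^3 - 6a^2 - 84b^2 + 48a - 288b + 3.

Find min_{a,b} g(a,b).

-1629

g(a,b) separates as P(a) + Q(b) + 3, so its minimum is min P + min Q + 3.
P'(a) = 12(a - 4)(a - 1)(a + 1) vanishes at a ∈ {-1, 1, 4}; Q'(b) = 12(b - 4)(b + 2)(b + 3) vanishes at b ∈ {-3, -2, 4}.
Local minima of P (where P''>0): P(-1)=-35, P(4)=-160. Local minima of Q: Q(-3)=243, Q(4)=-1472.
So the global minimum of g is P(4) + Q(4) + 3 = -160 − 1472 + 3 = -1629, attained at (4, 4).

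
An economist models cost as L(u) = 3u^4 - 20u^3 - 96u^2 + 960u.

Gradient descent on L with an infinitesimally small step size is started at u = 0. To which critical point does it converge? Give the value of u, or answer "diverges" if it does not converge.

L'(u) = 12(u - 5)(u - 4)(u + 4), so L'(0) = 960.
Gradient descent moves in the -L' direction, i.e. u is decreasing.
The nearest critical point in that direction is u = -4, where L'' = 864 > 0 (a local minimum). The iterate converges there.

-4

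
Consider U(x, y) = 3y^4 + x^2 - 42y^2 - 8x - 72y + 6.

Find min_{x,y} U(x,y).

-361

U(x,y) separates as P(x) + Q(y) + 6, so its minimum is min P + min Q + 6.
P'(x) = 2x - 8 vanishes at x ∈ {4}; Q'(y) = 12(y - 3)(y + 1)(y + 2) vanishes at y ∈ {-2, -1, 3}.
Local minima of P (where P''>0): P(4)=-16. Local minima of Q: Q(-2)=24, Q(3)=-351.
So the global minimum of U is P(4) + Q(3) + 6 = -16 − 351 + 6 = -361, attained at (4, 3).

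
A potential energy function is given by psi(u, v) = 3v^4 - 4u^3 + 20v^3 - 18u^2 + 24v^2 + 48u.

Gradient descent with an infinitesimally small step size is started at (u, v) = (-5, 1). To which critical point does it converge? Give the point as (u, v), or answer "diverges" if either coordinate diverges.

(-4, 0)

psi is separable, so gradient descent decouples: u follows -∂psi/∂u, v follows -∂psi/∂v.
∂psi/∂u = -12(u - 1)(u + 4); at u=-5 this is -72, so u increases.
∂psi/∂v = 12v(v + 1)(v + 4); at v=1 this is 120, so v decreases.
u converges to its nearest critical value -4 (a local min of the u-part); v converges to 0. The iterate converges to (-4, 0).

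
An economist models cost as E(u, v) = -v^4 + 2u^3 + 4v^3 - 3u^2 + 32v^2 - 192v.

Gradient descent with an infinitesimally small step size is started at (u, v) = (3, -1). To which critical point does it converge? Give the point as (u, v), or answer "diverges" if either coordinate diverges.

E is separable, so gradient descent decouples: u follows -∂E/∂u, v follows -∂E/∂v.
∂E/∂u = 6u(u - 1); at u=3 this is 36, so u decreases.
∂E/∂v = -4(v - 4)(v - 3)(v + 4); at v=-1 this is -240, so v increases.
u converges to its nearest critical value 1 (a local min of the u-part); v converges to 3. The iterate converges to (1, 3).

(1, 3)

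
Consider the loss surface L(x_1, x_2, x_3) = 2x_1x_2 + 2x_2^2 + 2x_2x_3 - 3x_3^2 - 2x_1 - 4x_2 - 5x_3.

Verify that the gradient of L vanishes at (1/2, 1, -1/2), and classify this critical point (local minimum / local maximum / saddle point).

saddle point

∇L = (2x_2 - 2, 2x_1 + 4x_2 + 2x_3 - 4, 2x_2 - 6x_3 - 5); substituting (1/2, 1, -1/2) gives ∇L = (0, 0, 0), so (1/2, 1, -1/2) is indeed a critical point.
The Hessian is constant: H = [[0, 2, 0], [2, 4, 2], [0, 2, -6]].
Leading principal minors: Δ₁ = 0, Δ₂ = -4, Δ₃ = 24.
The minors fit neither the all-positive nor the alternating-sign pattern, so H is indefinite: a saddle point.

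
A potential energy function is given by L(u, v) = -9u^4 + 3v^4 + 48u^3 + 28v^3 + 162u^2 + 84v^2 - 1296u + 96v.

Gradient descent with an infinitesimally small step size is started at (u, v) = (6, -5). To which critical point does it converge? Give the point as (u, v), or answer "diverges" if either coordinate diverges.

L is separable, so gradient descent decouples: u follows -∂L/∂u, v follows -∂L/∂v.
∂L/∂u = -36(u - 4)(u - 3)(u + 3); at u=6 this is -1944, so u increases.
∂L/∂v = 12(v + 1)(v + 2)(v + 4); at v=-5 this is -144, so v increases.
The u-coordinate has no critical point in that direction and runs off to infinity.

diverges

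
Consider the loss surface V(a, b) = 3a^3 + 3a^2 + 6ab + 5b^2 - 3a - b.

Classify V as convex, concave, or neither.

neither

The term 3a^3 is cubic, so the Hessian is not constant.
∂²V/∂a² = 18a + 6, which takes both signs as a varies (negative for sufficiently negative a). A diagonal entry of the Hessian changing sign means the Hessian is neither positive- nor negative-semidefinite on all of R^2.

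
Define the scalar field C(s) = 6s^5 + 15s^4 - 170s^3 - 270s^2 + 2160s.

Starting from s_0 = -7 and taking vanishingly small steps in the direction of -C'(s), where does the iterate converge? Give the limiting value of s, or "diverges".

C'(s) = 30(s - 3)(s - 2)(s + 3)(s + 4), so C'(-7) = 32400.
Gradient descent moves in the -C' direction, i.e. s is decreasing.
There is no critical point below s=-7, and C' keeps the same sign, so the iterate runs off to −∞.

diverges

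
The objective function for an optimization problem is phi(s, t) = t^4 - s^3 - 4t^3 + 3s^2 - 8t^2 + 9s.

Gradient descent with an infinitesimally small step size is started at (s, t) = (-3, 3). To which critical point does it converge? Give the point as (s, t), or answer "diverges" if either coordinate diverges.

(-1, 4)

phi is separable, so gradient descent decouples: s follows -∂phi/∂s, t follows -∂phi/∂t.
∂phi/∂s = -3(s - 3)(s + 1); at s=-3 this is -36, so s increases.
∂phi/∂t = 4t(t - 4)(t + 1); at t=3 this is -48, so t increases.
s converges to its nearest critical value -1 (a local min of the s-part); t converges to 4. The iterate converges to (-1, 4).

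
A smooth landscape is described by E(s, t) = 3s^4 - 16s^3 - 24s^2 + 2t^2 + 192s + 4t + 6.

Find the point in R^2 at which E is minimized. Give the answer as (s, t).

E(s,t) separates as P(s) + Q(t) + 6, so its minimum is min P + min Q + 6.
P'(s) = 12(s - 4)(s - 2)(s + 2) vanishes at s ∈ {-2, 2, 4}; Q'(t) = 4(t + 1) vanishes at t ∈ {-1}.
Local minima of P (where P''>0): P(-2)=-304, P(4)=128. Local minima of Q: Q(-1)=-2.
So the global minimum of E is P(-2) + Q(-1) + 6 = -304 − 2 + 6 = -300, attained at (-2, -1).

(-2, -1)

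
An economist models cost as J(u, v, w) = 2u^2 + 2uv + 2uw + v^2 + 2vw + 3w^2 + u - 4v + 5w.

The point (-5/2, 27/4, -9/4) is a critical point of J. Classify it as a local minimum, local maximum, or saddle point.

The Hessian is constant: H = [[4, 2, 2], [2, 2, 2], [2, 2, 6]].
Leading principal minors: Δ₁ = 4, Δ₂ = 4, Δ₃ = 16.
All leading minors are positive, so H is positive definite: a local minimum.

local minimum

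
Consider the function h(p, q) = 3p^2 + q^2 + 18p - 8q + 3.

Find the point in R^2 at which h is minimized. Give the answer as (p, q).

(-3, 4)

h(p,q) separates as A(p) + B(q) + 3, so its minimum is min A + min B + 3.
A'(p) = 6p + 18 vanishes at p ∈ {-3}; B'(q) = 2q - 8 vanishes at q ∈ {4}.
Local minima of A (where A''>0): A(-3)=-27. Local minima of B: B(4)=-16.
So the global minimum of h is A(-3) + B(4) + 3 = -27 − 16 + 3 = -40, attained at (-3, 4).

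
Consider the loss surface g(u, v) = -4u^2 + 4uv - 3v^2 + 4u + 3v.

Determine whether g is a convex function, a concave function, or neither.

g is quadratic, so its Hessian is the constant matrix H = [[-8, 4], [4, -6]].
det(H) = 32, tr(H) = -14.
det(H) > 0 and tr(H) < 0, so H is negative definite everywhere: concave.

concave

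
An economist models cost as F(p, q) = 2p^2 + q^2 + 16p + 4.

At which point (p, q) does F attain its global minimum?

(-4, 0)

F(p,q) separates as A(p) + B(q) + 4, so its minimum is min A + min B + 4.
A'(p) = 4p + 16 vanishes at p ∈ {-4}; B'(q) = 2q vanishes at q ∈ {0}.
Local minima of A (where A''>0): A(-4)=-32. Local minima of B: B(0)=0.
So the global minimum of F is A(-4) + B(0) + 4 = -32 + 0 + 4 = -28, attained at (-4, 0).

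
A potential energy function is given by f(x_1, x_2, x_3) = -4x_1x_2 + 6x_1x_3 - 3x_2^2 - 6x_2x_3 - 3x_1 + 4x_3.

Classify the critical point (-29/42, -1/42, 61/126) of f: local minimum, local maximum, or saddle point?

saddle point

The Hessian is constant: H = [[0, -4, 6], [-4, -6, -6], [6, -6, 0]].
Leading principal minors: Δ₁ = 0, Δ₂ = -16, Δ₃ = 504.
The minors fit neither the all-positive nor the alternating-sign pattern, so H is indefinite: a saddle point.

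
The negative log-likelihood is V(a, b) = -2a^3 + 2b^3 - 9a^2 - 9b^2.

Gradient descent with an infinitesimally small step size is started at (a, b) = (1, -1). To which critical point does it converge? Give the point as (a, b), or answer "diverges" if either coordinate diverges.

diverges

V is separable, so gradient descent decouples: a follows -∂V/∂a, b follows -∂V/∂b.
∂V/∂a = -6a(a + 3); at a=1 this is -24, so a increases.
∂V/∂b = 6b(b - 3); at b=-1 this is 24, so b decreases.
The a-coordinate has no critical point in that direction and runs off to infinity.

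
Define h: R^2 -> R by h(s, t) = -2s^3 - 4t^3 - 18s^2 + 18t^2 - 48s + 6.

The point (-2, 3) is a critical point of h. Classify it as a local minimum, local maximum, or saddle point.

local maximum

The mixed partial ∂²h/∂s∂t is 0, so the Hessian at any point is diag(h_ss, h_tt) = diag(-12(s + 3), 12(-2t + 3)).
At (-2, 3): H = diag(-12, -36).
Both eigenvalues are negative, so H is negative definite: a local maximum.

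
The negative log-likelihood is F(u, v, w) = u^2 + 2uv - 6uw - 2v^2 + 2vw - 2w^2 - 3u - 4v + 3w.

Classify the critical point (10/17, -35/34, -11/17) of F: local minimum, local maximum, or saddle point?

saddle point

The Hessian is constant: H = [[2, 2, -6], [2, -4, 2], [-6, 2, -4]].
Leading principal minors: Δ₁ = 2, Δ₂ = -12, Δ₃ = 136.
The minors fit neither the all-positive nor the alternating-sign pattern, so H is indefinite: a saddle point.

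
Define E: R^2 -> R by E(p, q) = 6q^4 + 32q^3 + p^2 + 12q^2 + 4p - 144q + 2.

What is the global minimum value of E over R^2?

-96

E(p,q) separates as A(p) + B(q) + 2, so its minimum is min A + min B + 2.
A'(p) = 2p + 4 vanishes at p ∈ {-2}; B'(q) = 24(q - 1)(q + 2)(q + 3) vanishes at q ∈ {-3, -2, 1}.
Local minima of A (where A''>0): A(-2)=-4. Local minima of B: B(-3)=162, B(1)=-94.
So the global minimum of E is A(-2) + B(1) + 2 = -4 − 94 + 2 = -96, attained at (-2, 1).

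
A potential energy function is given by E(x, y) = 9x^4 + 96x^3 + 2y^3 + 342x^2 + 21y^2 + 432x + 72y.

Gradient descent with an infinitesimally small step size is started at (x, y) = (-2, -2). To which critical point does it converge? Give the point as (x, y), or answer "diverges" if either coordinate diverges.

E is separable, so gradient descent decouples: x follows -∂E/∂x, y follows -∂E/∂y.
∂E/∂x = 36(x + 1)(x + 3)(x + 4); at x=-2 this is -72, so x increases.
∂E/∂y = 6(y + 3)(y + 4); at y=-2 this is 12, so y decreases.
x converges to its nearest critical value -1 (a local min of the x-part); y converges to -3. The iterate converges to (-1, -3).

(-1, -3)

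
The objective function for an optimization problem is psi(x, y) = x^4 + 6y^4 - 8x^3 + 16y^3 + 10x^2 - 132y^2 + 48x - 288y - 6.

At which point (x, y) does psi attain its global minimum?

(-1, 3)

psi(x,y) separates as P(x) + Q(y) − 6, so its minimum is min P + min Q − 6.
P'(x) = 4(x - 4)(x - 3)(x + 1) vanishes at x ∈ {-1, 3, 4}; Q'(y) = 24(y - 3)(y + 1)(y + 4) vanishes at y ∈ {-4, -1, 3}.
Local minima of P (where P''>0): P(-1)=-29, P(4)=96. Local minima of Q: Q(-4)=-448, Q(3)=-1134.
So the global minimum of psi is P(-1) + Q(3) − 6 = -29 − 1134 − 6 = -1169, attained at (-1, 3).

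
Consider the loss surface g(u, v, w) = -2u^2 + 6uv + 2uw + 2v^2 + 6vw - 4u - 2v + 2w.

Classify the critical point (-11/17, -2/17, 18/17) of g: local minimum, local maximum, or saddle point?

saddle point

The Hessian is constant: H = [[-4, 6, 2], [6, 4, 6], [2, 6, 0]].
Leading principal minors: Δ₁ = -4, Δ₂ = -52, Δ₃ = 272.
The minors fit neither the all-positive nor the alternating-sign pattern, so H is indefinite: a saddle point.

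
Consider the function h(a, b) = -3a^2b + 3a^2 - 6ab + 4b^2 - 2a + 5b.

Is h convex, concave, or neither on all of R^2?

The term -3a^2b is cubic, so the Hessian is not constant.
∂²h/∂a² = -6b + 6, which takes both signs as b varies (negative for sufficiently large b). A diagonal entry of the Hessian changing sign means the Hessian is neither positive- nor negative-semidefinite on all of R^2.

neither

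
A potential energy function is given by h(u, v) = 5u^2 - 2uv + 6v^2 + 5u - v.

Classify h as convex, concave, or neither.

h is quadratic, so its Hessian is the constant matrix H = [[10, -2], [-2, 12]].
det(H) = 116, tr(H) = 22.
det(H) > 0 and tr(H) > 0, so H is positive definite everywhere: convex.

convex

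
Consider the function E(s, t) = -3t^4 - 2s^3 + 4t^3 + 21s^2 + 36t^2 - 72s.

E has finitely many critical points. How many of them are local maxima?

2

E separates as a function of s plus a function of t, so ∇E=0 decouples.
∂E/∂s = -6(s - 4)(s - 3) = 0 at s ∈ {3, 4}; ∂E/∂t = -12t(t - 3)(t + 2) = 0 at t ∈ {-2, 0, 3}.
The Hessian is diagonal: diag(E_ss, E_tt). Second derivatives: E_ss(3)=6, E_ss(4)=-6; E_tt(-2)=-120, E_tt(0)=72, E_tt(3)=-180.
Local maxima occur where both diagonal entries negative: (4, -2), (4, 3). Count: 2.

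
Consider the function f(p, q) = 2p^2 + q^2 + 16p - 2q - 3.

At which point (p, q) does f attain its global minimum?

f(p,q) separates as A(p) + B(q) − 3, so its minimum is min A + min B − 3.
A'(p) = 4p + 16 vanishes at p ∈ {-4}; B'(q) = 2q - 2 vanishes at q ∈ {1}.
Local minima of A (where A''>0): A(-4)=-32. Local minima of B: B(1)=-1.
So the global minimum of f is A(-4) + B(1) − 3 = -32 − 1 − 3 = -36, attained at (-4, 1).

(-4, 1)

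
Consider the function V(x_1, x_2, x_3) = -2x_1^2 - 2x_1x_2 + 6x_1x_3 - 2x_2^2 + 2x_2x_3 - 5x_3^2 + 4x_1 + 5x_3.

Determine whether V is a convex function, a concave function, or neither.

concave

V is quadratic, so its Hessian is the constant matrix H = [[-4, -2, 6], [-2, -4, 2], [6, 2, -10]].
Leading principal minors: -4, 12, -8.
Signs alternate −, +, − ⇒ H ≺ 0 ⇒ concave.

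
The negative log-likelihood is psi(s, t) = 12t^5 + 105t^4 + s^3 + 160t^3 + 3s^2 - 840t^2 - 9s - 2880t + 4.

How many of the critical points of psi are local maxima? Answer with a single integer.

psi separates as a function of s plus a function of t, so ∇psi=0 decouples.
∂psi/∂s = 3(s - 1)(s + 3) = 0 at s ∈ {-3, 1}; ∂psi/∂t = 60(t - 2)(t + 2)(t + 3)(t + 4) = 0 at t ∈ {-4, -3, -2, 2}.
The Hessian is diagonal: diag(psi_ss, psi_tt). Second derivatives: psi_ss(-3)=-12, psi_ss(1)=12; psi_tt(-4)=-720, psi_tt(-3)=300, psi_tt(-2)=-480, psi_tt(2)=7200.
Local maxima occur where both diagonal entries negative: (-3, -4), (-3, -2). Count: 2.

2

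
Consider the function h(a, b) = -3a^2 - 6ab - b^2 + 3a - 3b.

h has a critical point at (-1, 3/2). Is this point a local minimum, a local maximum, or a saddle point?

saddle point

The Hessian of h is constant: H = [[-6, -6], [-6, -2]].
det(H) = (-6)·(-2) − (-6)² = -24.
Since det(H) < 0, H is indefinite and the critical point is a saddle point.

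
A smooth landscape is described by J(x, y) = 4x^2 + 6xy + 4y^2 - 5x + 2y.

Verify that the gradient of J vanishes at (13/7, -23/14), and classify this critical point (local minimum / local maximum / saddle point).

local minimum

∇J = (8x + 6y - 5, 6x + 8y + 2); substituting (13/7, -23/14) gives ∇J = (0, 0), so (13/7, -23/14) is indeed a critical point.
The Hessian of J is constant: H = [[8, 6], [6, 8]].
det(H) = 8·8 − 6² = 28.
det(H) > 0 and tr(H) = 16 > 0, so H is positive definite and the point is a local minimum.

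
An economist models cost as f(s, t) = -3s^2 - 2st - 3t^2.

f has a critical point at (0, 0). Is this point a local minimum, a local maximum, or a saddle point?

local maximum

The Hessian of f is constant: H = [[-6, -2], [-2, -6]].
det(H) = (-6)·(-6) − (-2)² = 32.
det(H) > 0 and tr(H) = -12 < 0, so H is negative definite and the point is a local maximum.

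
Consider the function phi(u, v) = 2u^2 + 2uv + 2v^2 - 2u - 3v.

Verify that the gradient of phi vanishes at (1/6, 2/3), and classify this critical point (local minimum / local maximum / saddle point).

local minimum

∇phi = (4u + 2v - 2, 2u + 4v - 3); substituting (1/6, 2/3) gives ∇phi = (0, 0), so (1/6, 2/3) is indeed a critical point.
The Hessian of phi is constant: H = [[4, 2], [2, 4]].
det(H) = 4·4 − 2² = 12.
det(H) > 0 and tr(H) = 8 > 0, so H is positive definite and the point is a local minimum.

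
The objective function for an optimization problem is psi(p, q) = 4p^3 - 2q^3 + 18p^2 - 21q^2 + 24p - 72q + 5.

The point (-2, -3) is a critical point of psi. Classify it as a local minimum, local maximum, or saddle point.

local maximum

The mixed partial ∂²psi/∂p∂q is 0, so the Hessian at any point is diag(psi_pp, psi_qq) = diag(12(2p + 3), -6(2q + 7)).
At (-2, -3): H = diag(-12, -6).
Both eigenvalues are negative, so H is negative definite: a local maximum.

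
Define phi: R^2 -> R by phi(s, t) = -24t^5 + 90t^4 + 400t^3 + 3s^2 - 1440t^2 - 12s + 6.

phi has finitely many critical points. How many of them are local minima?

2

phi separates as a function of s plus a function of t, so ∇phi=0 decouples.
∂phi/∂s = 6(s - 2) = 0 at s ∈ {2}; ∂phi/∂t = -120t(t - 4)(t - 2)(t + 3) = 0 at t ∈ {-3, 0, 2, 4}.
The Hessian is diagonal: diag(phi_ss, phi_tt). Second derivatives: phi_ss(2)=6; phi_tt(-3)=12600, phi_tt(0)=-2880, phi_tt(2)=2400, phi_tt(4)=-6720.
Local minima occur where both diagonal entries positive: (2, -3), (2, 2). Count: 2.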